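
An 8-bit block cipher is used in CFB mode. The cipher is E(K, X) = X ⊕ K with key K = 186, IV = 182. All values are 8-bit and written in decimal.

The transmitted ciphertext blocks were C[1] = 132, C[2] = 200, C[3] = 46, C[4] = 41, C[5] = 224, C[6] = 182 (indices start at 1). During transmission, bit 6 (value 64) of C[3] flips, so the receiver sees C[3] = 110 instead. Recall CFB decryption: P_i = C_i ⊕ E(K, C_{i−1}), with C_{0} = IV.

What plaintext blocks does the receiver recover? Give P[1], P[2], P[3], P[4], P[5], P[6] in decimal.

P[1] = 136, P[2] = 246, P[3] = 28, P[4] = 253, P[5] = 115, P[6] = 236

Only C[3] changed, to 110. In CFB, a change in C_i flips the same bit in P_i and garbles P_{i+1}. Decrypting the received ciphertext:
P[1]: E(K, 182) = 12; 132 ⊕ 12 = 136.
P[2]: E(K, 132) = 62; 200 ⊕ 62 = 246.
P[3]: E(K, 200) = 114; 110 ⊕ 114 = 28.
P[4]: E(K, 110) = 212; 41 ⊕ 212 = 253.
P[5]: E(K, 41) = 147; 224 ⊕ 147 = 115.
P[6]: E(K, 224) = 90; 182 ⊕ 90 = 236.
Blocks that differ from the original plaintext: P[3], P[4].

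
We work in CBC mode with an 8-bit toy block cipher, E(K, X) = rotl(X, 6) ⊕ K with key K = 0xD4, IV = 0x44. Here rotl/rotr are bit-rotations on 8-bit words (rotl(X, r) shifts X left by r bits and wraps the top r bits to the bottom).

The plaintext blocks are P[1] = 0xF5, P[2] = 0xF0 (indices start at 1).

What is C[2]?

CBC encryption: C_i = E(K, P_i ⊕ C_{i−1}), with C_{0} = IV.
C[1]: P[1] ⊕ 0x44 = 0xB1; E(K, 0xB1) = 0xB8.
C[2]: P[2] ⊕ 0xB8 = 0x48; E(K, 0x48) = 0xC6.

C[2] = 0xC6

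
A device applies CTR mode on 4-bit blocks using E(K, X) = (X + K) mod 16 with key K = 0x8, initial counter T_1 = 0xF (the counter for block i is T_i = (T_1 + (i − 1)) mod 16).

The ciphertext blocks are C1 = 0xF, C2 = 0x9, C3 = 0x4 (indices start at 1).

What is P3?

CTR decryption: S_i = E(K, T_i) where T_i is the counter for block i; P_i = C_i ⊕ S_i.
P3: T = 0x1, S = E(K, T) = 0x9; 0x4 ⊕ 0x9 = 0xD.

P3 = 0xD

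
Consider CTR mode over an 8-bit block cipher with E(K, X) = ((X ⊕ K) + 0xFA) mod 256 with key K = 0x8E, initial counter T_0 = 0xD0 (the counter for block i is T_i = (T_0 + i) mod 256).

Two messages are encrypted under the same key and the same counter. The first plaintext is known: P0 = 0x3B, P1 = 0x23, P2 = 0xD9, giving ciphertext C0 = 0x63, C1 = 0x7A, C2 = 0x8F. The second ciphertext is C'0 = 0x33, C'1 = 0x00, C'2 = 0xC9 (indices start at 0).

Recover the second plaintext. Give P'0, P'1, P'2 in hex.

P'0 = 0x6B, P'1 = 0x59, P'2 = 0x9F

In CTR with a reused counter, both messages share the same keystream S_i, so C_i ⊕ C'_i = P_i ⊕ P'_i and thus P'_i = P_i ⊕ C_i ⊕ C'_i.
P'0: 0x3B ⊕ 0x63 ⊕ 0x33 = 0x6B.
P'1: 0x23 ⊕ 0x7A ⊕ 0x00 = 0x59.
P'2: 0xD9 ⊕ 0x8F ⊕ 0xC9 = 0x9F.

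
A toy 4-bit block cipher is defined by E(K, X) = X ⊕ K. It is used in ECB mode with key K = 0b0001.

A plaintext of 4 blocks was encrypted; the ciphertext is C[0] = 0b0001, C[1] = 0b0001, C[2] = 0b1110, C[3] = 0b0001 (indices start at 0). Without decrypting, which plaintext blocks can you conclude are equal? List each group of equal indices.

ECB encrypts each block independently with the same key, so equal ciphertext blocks imply equal plaintext blocks.
C[0] = C[1] = C[3] = 0b0001, so P[0] = P[1] = P[3].

P[0] = P[1] = P[3]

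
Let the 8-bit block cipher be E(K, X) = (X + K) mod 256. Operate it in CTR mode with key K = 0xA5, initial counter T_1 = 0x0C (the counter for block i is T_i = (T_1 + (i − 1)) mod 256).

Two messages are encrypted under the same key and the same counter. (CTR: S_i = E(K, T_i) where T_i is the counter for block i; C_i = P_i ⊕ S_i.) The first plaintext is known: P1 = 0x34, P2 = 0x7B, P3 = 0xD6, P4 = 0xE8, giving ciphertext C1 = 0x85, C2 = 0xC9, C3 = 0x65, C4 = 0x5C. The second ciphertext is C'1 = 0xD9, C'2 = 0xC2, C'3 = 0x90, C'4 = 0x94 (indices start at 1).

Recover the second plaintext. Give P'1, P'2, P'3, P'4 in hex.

In CTR with a reused counter, both messages share the same keystream S_i, so C_i ⊕ C'_i = P_i ⊕ P'_i and thus P'_i = P_i ⊕ C_i ⊕ C'_i.
P'1: 0x34 ⊕ 0x85 ⊕ 0xD9 = 0x68.
P'2: 0x7B ⊕ 0xC9 ⊕ 0xC2 = 0x70.
P'3: 0xD6 ⊕ 0x65 ⊕ 0x90 = 0x23.
P'4: 0xE8 ⊕ 0x5C ⊕ 0x94 = 0x20.

P'1 = 0x68, P'2 = 0x70, P'3 = 0x23, P'4 = 0x20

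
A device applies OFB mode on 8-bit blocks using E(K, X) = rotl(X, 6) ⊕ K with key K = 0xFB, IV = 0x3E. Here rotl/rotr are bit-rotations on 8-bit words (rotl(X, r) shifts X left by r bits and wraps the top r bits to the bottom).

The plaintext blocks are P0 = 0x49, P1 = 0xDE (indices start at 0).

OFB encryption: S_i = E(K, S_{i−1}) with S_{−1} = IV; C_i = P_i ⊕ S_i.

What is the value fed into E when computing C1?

0x74

C0: S = E(K, 0x3E) = 0x74; 0x49 ⊕ 0x74 = 0x3D.
C1: S = E(K, 0x74) = 0xE6; 0xDE ⊕ 0xE6 = 0x38.
So the input to E for block 1 is 0x74.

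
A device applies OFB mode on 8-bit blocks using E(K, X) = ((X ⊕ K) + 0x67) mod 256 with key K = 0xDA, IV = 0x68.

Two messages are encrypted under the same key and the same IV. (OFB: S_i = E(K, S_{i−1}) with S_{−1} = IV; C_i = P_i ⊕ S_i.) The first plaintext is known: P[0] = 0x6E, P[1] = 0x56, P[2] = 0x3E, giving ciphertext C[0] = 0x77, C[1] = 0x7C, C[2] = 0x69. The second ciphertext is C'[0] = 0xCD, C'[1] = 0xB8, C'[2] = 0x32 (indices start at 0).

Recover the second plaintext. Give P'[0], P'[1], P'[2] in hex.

P'[0] = 0xD4, P'[1] = 0x92, P'[2] = 0x65

In OFB with a reused IV, both messages share the same keystream S_i, so C_i ⊕ C'_i = P_i ⊕ P'_i and thus P'_i = P_i ⊕ C_i ⊕ C'_i.
P'[0]: 0x6E ⊕ 0x77 ⊕ 0xCD = 0xD4.
P'[1]: 0x56 ⊕ 0x7C ⊕ 0xB8 = 0x92.
P'[2]: 0x3E ⊕ 0x69 ⊕ 0x32 = 0x65.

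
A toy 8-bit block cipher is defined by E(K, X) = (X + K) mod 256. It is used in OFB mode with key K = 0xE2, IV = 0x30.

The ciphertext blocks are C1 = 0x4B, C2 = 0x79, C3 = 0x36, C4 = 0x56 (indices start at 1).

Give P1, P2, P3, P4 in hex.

OFB decryption: S_i = E(K, S_{i−1}) with S_{0} = IV; P_i = C_i ⊕ S_i.
P1: S = E(K, 0x30) = 0x12; 0x4B ⊕ 0x12 = 0x59.
P2: S = E(K, 0x12) = 0xF4; 0x79 ⊕ 0xF4 = 0x8D.
P3: S = E(K, 0xF4) = 0xD6; 0x36 ⊕ 0xD6 = 0xE0.
P4: S = E(K, 0xD6) = 0xB8; 0x56 ⊕ 0xB8 = 0xEE.

P1 = 0x59, P2 = 0x8D, P3 = 0xE0, P4 = 0xEE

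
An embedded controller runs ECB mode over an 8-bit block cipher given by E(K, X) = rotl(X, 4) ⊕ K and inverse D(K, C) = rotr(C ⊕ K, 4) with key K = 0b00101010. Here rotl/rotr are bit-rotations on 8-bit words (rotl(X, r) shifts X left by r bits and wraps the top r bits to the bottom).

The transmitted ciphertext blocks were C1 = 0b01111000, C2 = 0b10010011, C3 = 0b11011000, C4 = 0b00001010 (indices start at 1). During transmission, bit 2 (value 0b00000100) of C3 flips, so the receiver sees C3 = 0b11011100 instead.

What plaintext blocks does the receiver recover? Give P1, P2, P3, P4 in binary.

P1 = 0b00100101, P2 = 0b10011011, P3 = 0b01101111, P4 = 0b00000010

ECB decryption: P_i = D(K, C_i).
Only C3 changed, to 0b11011100. In ECB, a change in C_i affects only P_i. Decrypting the received ciphertext:
P1: D(K, 0b01111000) = 0b00100101.
P2: D(K, 0b10010011) = 0b10011011.
P3: D(K, 0b11011100) = 0b01101111.
P4: D(K, 0b00001010) = 0b00000010.
Blocks that differ from the original plaintext: P3.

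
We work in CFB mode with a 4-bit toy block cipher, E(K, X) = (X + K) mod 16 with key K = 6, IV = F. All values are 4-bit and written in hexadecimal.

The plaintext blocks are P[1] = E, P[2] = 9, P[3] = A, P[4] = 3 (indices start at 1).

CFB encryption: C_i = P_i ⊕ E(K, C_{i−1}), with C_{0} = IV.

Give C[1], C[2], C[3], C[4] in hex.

C[1] = B, C[2] = 8, C[3] = 4, C[4] = 9

C[1]: E(K, F) = 5; E ⊕ 5 = B.
C[2]: E(K, B) = 1; 9 ⊕ 1 = 8.
C[3]: E(K, 8) = E; A ⊕ E = 4.
C[4]: E(K, 4) = A; 3 ⊕ A = 9.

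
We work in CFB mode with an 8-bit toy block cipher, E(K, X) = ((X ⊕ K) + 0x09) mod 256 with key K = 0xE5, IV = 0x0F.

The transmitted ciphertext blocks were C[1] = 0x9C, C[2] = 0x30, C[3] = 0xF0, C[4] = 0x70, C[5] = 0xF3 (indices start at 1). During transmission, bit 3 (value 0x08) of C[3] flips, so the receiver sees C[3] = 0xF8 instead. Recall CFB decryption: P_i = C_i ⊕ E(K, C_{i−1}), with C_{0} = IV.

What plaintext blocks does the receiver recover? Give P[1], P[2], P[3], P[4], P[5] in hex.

Only C[3] changed, to 0xF8. In CFB, a change in C_i flips the same bit in P_i and garbles P_{i+1}. Decrypting the received ciphertext:
P[1]: E(K, 0x0F) = 0xF3; 0x9C ⊕ 0xF3 = 0x6F.
P[2]: E(K, 0x9C) = 0x82; 0x30 ⊕ 0x82 = 0xB2.
P[3]: E(K, 0x30) = 0xDE; 0xF8 ⊕ 0xDE = 0x26.
P[4]: E(K, 0xF8) = 0x26; 0x70 ⊕ 0x26 = 0x56.
P[5]: E(K, 0x70) = 0x9E; 0xF3 ⊕ 0x9E = 0x6D.
Blocks that differ from the original plaintext: P[3], P[4].

P[1] = 0x6F, P[2] = 0xB2, P[3] = 0x26, P[4] = 0x56, P[5] = 0x6D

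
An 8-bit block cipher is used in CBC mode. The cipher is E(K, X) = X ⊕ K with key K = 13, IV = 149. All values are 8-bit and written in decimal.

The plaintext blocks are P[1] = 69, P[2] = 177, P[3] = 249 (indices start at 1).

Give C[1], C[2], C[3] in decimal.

CBC encryption: C_i = E(K, P_i ⊕ C_{i−1}), with C_{0} = IV.
C[1]: P[1] ⊕ 149 = 208; E(K, 208) = 221.
C[2]: P[2] ⊕ 221 = 108; E(K, 108) = 97.
C[3]: P[3] ⊕ 97 = 152; E(K, 152) = 149.

C[1] = 221, C[2] = 97, C[3] = 149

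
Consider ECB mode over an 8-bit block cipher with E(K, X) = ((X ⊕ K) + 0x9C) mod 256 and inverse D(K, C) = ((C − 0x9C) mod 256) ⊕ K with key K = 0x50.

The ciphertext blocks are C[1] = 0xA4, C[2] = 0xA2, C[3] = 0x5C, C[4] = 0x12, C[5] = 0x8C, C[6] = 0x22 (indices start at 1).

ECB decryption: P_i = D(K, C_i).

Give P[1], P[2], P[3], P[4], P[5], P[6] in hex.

P[1] = 0x58, P[2] = 0x56, P[3] = 0x90, P[4] = 0x26, P[5] = 0xA0, P[6] = 0xD6

P[1]: D(K, 0xA4) = 0x58.
P[2]: D(K, 0xA2) = 0x56.
P[3]: D(K, 0x5C) = 0x90.
P[4]: D(K, 0x12) = 0x26.
P[5]: D(K, 0x8C) = 0xA0.
P[6]: D(K, 0x22) = 0xD6.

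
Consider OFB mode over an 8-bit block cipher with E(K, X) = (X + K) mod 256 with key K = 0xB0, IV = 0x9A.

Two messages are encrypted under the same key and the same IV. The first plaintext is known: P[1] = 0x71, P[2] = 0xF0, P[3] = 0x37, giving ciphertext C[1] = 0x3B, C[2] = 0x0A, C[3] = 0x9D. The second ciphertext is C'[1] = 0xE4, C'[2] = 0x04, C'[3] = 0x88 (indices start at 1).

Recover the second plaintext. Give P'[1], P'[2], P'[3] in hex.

P'[1] = 0xAE, P'[2] = 0xFE, P'[3] = 0x22

In OFB with a reused IV, both messages share the same keystream S_i, so C_i ⊕ C'_i = P_i ⊕ P'_i and thus P'_i = P_i ⊕ C_i ⊕ C'_i.
P'[1]: 0x71 ⊕ 0x3B ⊕ 0xE4 = 0xAE.
P'[2]: 0xF0 ⊕ 0x0A ⊕ 0x04 = 0xFE.
P'[3]: 0x37 ⊕ 0x9D ⊕ 0x88 = 0x22.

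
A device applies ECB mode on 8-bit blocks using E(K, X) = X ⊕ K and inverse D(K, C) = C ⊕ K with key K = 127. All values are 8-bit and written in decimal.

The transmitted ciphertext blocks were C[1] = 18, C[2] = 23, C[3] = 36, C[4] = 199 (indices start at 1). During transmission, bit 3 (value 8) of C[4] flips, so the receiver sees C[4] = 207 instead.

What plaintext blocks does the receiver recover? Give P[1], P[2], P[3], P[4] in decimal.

P[1] = 109, P[2] = 104, P[3] = 91, P[4] = 176

ECB decryption: P_i = D(K, C_i).
Only C[4] changed, to 207. In ECB, a change in C_i affects only P_i. Decrypting the received ciphertext:
P[1]: D(K, 18) = 109.
P[2]: D(K, 23) = 104.
P[3]: D(K, 36) = 91.
P[4]: D(K, 207) = 176.
Blocks that differ from the original plaintext: P[4].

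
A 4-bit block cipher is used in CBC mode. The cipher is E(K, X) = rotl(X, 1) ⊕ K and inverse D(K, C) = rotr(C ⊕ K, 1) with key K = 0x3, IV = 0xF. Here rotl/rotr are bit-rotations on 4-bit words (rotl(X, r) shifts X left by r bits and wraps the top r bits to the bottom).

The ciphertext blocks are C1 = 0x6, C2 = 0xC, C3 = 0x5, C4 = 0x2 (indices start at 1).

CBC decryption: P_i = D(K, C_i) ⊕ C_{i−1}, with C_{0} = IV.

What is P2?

P2: D(K, 0xC) = 0xF; 0xF ⊕ 0x6 = 0x9.

P2 = 0x9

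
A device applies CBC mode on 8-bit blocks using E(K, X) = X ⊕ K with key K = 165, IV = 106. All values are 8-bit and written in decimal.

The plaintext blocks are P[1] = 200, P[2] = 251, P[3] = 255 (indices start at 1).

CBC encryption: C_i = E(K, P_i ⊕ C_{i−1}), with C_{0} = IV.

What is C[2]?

C[2] = 89

C[1]: P[1] ⊕ 106 = 162; E(K, 162) = 7.
C[2]: P[2] ⊕ 7 = 252; E(K, 252) = 89.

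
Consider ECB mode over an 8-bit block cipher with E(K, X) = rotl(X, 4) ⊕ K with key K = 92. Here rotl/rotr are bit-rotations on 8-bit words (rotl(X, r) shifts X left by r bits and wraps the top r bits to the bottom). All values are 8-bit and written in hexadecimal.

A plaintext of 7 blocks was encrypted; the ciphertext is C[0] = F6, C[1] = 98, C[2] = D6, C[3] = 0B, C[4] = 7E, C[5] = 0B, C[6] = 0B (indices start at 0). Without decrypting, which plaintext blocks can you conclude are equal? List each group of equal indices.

ECB encrypts each block independently with the same key, so equal ciphertext blocks imply equal plaintext blocks.
C[3] = C[5] = C[6] = 0B, so P[3] = P[5] = P[6].

P[3] = P[5] = P[6]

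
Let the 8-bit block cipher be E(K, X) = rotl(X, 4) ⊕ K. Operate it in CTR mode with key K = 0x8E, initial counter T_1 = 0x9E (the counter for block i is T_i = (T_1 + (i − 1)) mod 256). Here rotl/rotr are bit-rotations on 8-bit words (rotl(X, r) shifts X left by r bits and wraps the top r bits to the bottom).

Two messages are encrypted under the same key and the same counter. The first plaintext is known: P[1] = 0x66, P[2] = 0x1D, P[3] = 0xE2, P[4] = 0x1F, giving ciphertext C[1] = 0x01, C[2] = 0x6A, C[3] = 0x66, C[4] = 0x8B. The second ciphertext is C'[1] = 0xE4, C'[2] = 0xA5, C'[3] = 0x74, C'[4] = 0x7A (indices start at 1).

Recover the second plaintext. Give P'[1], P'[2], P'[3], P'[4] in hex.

In CTR with a reused counter, both messages share the same keystream S_i, so C_i ⊕ C'_i = P_i ⊕ P'_i and thus P'_i = P_i ⊕ C_i ⊕ C'_i.
P'[1]: 0x66 ⊕ 0x01 ⊕ 0xE4 = 0x83.
P'[2]: 0x1D ⊕ 0x6A ⊕ 0xA5 = 0xD2.
P'[3]: 0xE2 ⊕ 0x66 ⊕ 0x74 = 0xF0.
P'[4]: 0x1F ⊕ 0x8B ⊕ 0x7A = 0xEE.

P'[1] = 0x83, P'[2] = 0xD2, P'[3] = 0xF0, P'[4] = 0xEE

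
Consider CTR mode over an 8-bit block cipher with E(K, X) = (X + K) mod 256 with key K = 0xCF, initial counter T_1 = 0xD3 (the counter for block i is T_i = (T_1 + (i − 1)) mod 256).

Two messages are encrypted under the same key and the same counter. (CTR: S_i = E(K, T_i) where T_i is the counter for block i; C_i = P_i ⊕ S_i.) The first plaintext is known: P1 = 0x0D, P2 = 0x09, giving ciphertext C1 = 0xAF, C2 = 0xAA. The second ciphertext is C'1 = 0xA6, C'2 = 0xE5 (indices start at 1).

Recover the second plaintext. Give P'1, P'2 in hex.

P'1 = 0x04, P'2 = 0x46

In CTR with a reused counter, both messages share the same keystream S_i, so C_i ⊕ C'_i = P_i ⊕ P'_i and thus P'_i = P_i ⊕ C_i ⊕ C'_i.
P'1: 0x0D ⊕ 0xAF ⊕ 0xA6 = 0x04.
P'2: 0x09 ⊕ 0xAA ⊕ 0xE5 = 0x46.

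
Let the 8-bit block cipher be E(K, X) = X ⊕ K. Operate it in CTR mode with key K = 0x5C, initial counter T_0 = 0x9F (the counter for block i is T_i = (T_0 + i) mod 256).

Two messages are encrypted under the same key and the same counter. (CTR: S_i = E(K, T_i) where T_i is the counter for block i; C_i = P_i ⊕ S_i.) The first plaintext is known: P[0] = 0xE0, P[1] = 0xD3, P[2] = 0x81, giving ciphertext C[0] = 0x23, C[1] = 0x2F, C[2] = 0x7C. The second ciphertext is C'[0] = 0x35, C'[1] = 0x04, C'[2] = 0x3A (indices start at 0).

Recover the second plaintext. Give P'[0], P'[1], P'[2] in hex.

In CTR with a reused counter, both messages share the same keystream S_i, so C_i ⊕ C'_i = P_i ⊕ P'_i and thus P'_i = P_i ⊕ C_i ⊕ C'_i.
P'[0]: 0xE0 ⊕ 0x23 ⊕ 0x35 = 0xF6.
P'[1]: 0xD3 ⊕ 0x2F ⊕ 0x04 = 0xF8.
P'[2]: 0x81 ⊕ 0x7C ⊕ 0x3A = 0xC7.

P'[0] = 0xF6, P'[1] = 0xF8, P'[2] = 0xC7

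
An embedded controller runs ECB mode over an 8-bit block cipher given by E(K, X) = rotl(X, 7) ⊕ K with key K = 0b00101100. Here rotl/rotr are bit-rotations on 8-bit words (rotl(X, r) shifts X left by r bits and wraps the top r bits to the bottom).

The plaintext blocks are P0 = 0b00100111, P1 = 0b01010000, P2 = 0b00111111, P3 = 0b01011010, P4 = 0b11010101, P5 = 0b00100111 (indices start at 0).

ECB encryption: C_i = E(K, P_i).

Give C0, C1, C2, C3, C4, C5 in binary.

C0: E(K, 0b00100111) = 0b10111111.
C1: E(K, 0b01010000) = 0b00000100.
C2: E(K, 0b00111111) = 0b10110011.
C3: E(K, 0b01011010) = 0b00000001.
C4: E(K, 0b11010101) = 0b11000110.
C5: E(K, 0b00100111) = 0b10111111.

C0 = 0b10111111, C1 = 0b00000100, C2 = 0b10110011, C3 = 0b00000001, C4 = 0b11000110, C5 = 0b10111111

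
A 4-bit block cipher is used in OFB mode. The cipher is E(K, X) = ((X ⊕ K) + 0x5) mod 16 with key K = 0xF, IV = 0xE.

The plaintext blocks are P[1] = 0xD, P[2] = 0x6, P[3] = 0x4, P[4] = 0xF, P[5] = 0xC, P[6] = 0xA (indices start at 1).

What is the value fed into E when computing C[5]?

0xE

OFB encryption: S_i = E(K, S_{i−1}) with S_{0} = IV; C_i = P_i ⊕ S_i.
C[1]: S = E(K, 0xE) = 0x6; 0xD ⊕ 0x6 = 0xB.
C[2]: S = E(K, 0x6) = 0xE; 0x6 ⊕ 0xE = 0x8.
C[3]: S = E(K, 0xE) = 0x6; 0x4 ⊕ 0x6 = 0x2.
C[4]: S = E(K, 0x6) = 0xE; 0xF ⊕ 0xE = 0x1.
C[5]: S = E(K, 0xE) = 0x6; 0xC ⊕ 0x6 = 0xA.
So the input to E for block [5] is 0xE.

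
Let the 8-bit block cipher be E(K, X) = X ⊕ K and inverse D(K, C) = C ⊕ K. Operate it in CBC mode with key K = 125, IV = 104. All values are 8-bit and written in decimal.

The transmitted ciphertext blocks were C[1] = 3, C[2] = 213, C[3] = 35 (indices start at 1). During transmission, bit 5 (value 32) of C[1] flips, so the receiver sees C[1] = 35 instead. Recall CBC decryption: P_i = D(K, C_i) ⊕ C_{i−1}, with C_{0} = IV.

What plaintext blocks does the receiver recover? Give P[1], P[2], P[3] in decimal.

Only C[1] changed, to 35. In CBC, a change in C_i garbles P_i and flips the same bit in P_{i+1}. Decrypting the received ciphertext:
P[1]: D(K, 35) = 94; 94 ⊕ 104 = 54.
P[2]: D(K, 213) = 168; 168 ⊕ 35 = 139.
P[3]: D(K, 35) = 94; 94 ⊕ 213 = 139.
Blocks that differ from the original plaintext: P[1], P[2].

P[1] = 54, P[2] = 139, P[3] = 139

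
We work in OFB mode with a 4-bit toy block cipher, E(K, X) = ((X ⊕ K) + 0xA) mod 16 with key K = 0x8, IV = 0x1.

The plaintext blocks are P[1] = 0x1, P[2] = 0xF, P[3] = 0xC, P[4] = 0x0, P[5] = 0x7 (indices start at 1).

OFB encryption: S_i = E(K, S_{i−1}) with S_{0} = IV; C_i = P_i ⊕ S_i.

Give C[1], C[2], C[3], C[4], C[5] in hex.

C[1] = 0x2, C[2] = 0xA, C[3] = 0xB, C[4] = 0x9, C[5] = 0xC

C[1]: S = E(K, 0x1) = 0x3; 0x1 ⊕ 0x3 = 0x2.
C[2]: S = E(K, 0x3) = 0x5; 0xF ⊕ 0x5 = 0xA.
C[3]: S = E(K, 0x5) = 0x7; 0xC ⊕ 0x7 = 0xB.
C[4]: S = E(K, 0x7) = 0x9; 0x0 ⊕ 0x9 = 0x9.
C[5]: S = E(K, 0x9) = 0xB; 0x7 ⊕ 0xB = 0xC.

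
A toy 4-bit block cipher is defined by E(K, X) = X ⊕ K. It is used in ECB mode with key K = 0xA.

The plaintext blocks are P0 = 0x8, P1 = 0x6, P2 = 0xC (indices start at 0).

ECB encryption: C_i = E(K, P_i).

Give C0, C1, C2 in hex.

C0: E(K, 0x8) = 0x2.
C1: E(K, 0x6) = 0xC.
C2: E(K, 0xC) = 0x6.

C0 = 0x2, C1 = 0xC, C2 = 0x6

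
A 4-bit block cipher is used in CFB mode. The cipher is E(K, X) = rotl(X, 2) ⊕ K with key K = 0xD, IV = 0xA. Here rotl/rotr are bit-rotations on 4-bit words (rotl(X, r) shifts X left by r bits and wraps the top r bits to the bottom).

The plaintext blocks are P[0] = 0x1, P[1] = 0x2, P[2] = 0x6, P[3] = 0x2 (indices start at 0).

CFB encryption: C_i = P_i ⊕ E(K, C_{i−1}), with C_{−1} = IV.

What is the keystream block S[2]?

C[0]: E(K, 0xA) = 0x7; 0x1 ⊕ 0x7 = 0x6.
C[1]: E(K, 0x6) = 0x4; 0x2 ⊕ 0x4 = 0x6.
C[2]: E(K, 0x6) = 0x4; 0x6 ⊕ 0x4 = 0x2.
So S[2] = 0x4.

0x4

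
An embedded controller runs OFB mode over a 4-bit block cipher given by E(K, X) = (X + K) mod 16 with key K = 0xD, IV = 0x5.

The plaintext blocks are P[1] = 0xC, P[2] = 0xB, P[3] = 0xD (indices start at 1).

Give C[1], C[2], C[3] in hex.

C[1] = 0xE, C[2] = 0x4, C[3] = 0x1

OFB encryption: S_i = E(K, S_{i−1}) with S_{0} = IV; C_i = P_i ⊕ S_i.
C[1]: S = E(K, 0x5) = 0x2; 0xC ⊕ 0x2 = 0xE.
C[2]: S = E(K, 0x2) = 0xF; 0xB ⊕ 0xF = 0x4.
C[3]: S = E(K, 0xF) = 0xC; 0xD ⊕ 0xC = 0x1.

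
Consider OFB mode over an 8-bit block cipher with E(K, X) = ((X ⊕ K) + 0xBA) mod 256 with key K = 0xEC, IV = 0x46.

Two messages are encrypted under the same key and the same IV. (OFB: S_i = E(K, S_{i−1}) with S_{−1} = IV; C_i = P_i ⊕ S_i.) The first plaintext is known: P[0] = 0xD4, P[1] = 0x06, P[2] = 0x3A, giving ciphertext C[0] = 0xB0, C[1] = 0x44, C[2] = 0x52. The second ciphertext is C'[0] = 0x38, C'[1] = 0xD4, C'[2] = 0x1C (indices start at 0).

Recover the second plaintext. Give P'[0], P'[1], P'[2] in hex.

P'[0] = 0x5C, P'[1] = 0x96, P'[2] = 0x74

In OFB with a reused IV, both messages share the same keystream S_i, so C_i ⊕ C'_i = P_i ⊕ P'_i and thus P'_i = P_i ⊕ C_i ⊕ C'_i.
P'[0]: 0xD4 ⊕ 0xB0 ⊕ 0x38 = 0x5C.
P'[1]: 0x06 ⊕ 0x44 ⊕ 0xD4 = 0x96.
P'[2]: 0x3A ⊕ 0x52 ⊕ 0x1C = 0x74.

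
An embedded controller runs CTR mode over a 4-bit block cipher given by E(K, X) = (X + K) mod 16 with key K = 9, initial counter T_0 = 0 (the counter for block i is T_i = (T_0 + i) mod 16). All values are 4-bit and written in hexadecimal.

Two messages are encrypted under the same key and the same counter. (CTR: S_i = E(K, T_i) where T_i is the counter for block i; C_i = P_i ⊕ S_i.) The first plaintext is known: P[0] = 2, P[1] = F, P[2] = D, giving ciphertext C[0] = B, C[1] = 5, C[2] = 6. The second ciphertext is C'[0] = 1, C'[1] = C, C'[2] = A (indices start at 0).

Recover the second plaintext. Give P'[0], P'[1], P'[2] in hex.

P'[0] = 8, P'[1] = 6, P'[2] = 1

In CTR with a reused counter, both messages share the same keystream S_i, so C_i ⊕ C'_i = P_i ⊕ P'_i and thus P'_i = P_i ⊕ C_i ⊕ C'_i.
P'[0]: 2 ⊕ B ⊕ 1 = 8.
P'[1]: F ⊕ 5 ⊕ C = 6.
P'[2]: D ⊕ 6 ⊕ A = 1.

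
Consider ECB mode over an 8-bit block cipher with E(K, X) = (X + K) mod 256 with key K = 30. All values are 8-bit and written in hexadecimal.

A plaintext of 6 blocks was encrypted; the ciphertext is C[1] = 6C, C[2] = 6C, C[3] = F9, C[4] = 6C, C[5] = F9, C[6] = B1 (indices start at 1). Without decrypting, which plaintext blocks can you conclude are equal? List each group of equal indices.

ECB encrypts each block independently with the same key, so equal ciphertext blocks imply equal plaintext blocks.
C[1] = C[2] = C[4] = 6C, so P[1] = P[2] = P[4].
C[3] = C[5] = F9, so P[3] = P[5].

P[1] = P[2] = P[4]; P[3] = P[5]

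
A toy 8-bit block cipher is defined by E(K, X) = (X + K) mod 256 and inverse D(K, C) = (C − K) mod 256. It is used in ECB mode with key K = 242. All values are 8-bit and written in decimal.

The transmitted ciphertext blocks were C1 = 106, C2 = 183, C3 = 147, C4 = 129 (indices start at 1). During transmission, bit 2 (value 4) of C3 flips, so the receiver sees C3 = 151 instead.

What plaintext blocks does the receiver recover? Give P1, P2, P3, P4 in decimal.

ECB decryption: P_i = D(K, C_i).
Only C3 changed, to 151. In ECB, a change in C_i affects only P_i. Decrypting the received ciphertext:
P1: D(K, 106) = 120.
P2: D(K, 183) = 197.
P3: D(K, 151) = 165.
P4: D(K, 129) = 143.
Blocks that differ from the original plaintext: P3.

P1 = 120, P2 = 197, P3 = 165, P4 = 143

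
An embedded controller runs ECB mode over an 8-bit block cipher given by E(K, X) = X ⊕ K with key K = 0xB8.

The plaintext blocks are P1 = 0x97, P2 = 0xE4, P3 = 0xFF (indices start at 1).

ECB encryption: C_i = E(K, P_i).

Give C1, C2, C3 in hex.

C1: E(K, 0x97) = 0x2F.
C2: E(K, 0xE4) = 0x5C.
C3: E(K, 0xFF) = 0x47.

C1 = 0x2F, C2 = 0x5C, C3 = 0x47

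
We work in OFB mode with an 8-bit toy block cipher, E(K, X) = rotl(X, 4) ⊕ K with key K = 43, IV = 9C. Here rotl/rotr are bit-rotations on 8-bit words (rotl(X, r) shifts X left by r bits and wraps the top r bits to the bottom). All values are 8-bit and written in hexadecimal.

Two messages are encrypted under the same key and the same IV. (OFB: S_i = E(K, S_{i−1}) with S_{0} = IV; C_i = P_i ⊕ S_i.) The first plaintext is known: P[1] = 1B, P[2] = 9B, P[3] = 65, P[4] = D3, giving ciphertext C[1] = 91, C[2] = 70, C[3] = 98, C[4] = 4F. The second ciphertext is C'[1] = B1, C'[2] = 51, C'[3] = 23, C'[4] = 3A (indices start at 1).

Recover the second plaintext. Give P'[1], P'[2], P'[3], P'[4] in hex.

In OFB with a reused IV, both messages share the same keystream S_i, so C_i ⊕ C'_i = P_i ⊕ P'_i and thus P'_i = P_i ⊕ C_i ⊕ C'_i.
P'[1]: 1B ⊕ 91 ⊕ B1 = 3B.
P'[2]: 9B ⊕ 70 ⊕ 51 = BA.
P'[3]: 65 ⊕ 98 ⊕ 23 = DE.
P'[4]: D3 ⊕ 4F ⊕ 3A = A6.

P'[1] = 3B, P'[2] = BA, P'[3] = DE, P'[4] = A6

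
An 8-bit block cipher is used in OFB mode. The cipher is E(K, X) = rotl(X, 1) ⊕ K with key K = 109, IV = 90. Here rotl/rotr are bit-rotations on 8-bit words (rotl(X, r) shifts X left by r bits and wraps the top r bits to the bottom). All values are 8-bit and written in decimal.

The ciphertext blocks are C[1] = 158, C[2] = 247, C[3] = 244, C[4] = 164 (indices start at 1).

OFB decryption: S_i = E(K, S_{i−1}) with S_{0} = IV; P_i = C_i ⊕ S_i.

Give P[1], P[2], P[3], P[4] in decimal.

P[1] = 71, P[2] = 41, P[3] = 36, P[4] = 104

P[1]: S = E(K, 90) = 217; 158 ⊕ 217 = 71.
P[2]: S = E(K, 217) = 222; 247 ⊕ 222 = 41.
P[3]: S = E(K, 222) = 208; 244 ⊕ 208 = 36.
P[4]: S = E(K, 208) = 204; 164 ⊕ 204 = 104.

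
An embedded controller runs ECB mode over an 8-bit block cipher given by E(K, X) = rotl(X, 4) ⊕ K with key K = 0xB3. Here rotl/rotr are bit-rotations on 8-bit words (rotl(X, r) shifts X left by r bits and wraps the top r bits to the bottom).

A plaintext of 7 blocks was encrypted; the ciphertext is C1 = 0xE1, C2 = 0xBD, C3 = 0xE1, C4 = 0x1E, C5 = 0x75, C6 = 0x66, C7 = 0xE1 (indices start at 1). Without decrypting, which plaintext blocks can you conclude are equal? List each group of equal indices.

P1 = P3 = P7

ECB encrypts each block independently with the same key, so equal ciphertext blocks imply equal plaintext blocks.
C1 = C3 = C7 = 0xE1, so P1 = P3 = P7.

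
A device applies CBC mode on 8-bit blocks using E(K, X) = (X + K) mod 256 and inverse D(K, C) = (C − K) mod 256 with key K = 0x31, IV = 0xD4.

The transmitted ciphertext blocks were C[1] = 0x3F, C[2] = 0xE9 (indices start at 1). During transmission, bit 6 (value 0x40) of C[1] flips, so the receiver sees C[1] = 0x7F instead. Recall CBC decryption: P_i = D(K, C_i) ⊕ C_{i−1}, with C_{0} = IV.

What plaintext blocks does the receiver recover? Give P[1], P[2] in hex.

Only C[1] changed, to 0x7F. In CBC, a change in C_i garbles P_i and flips the same bit in P_{i+1}. Decrypting the received ciphertext:
P[1]: D(K, 0x7F) = 0x4E; 0x4E ⊕ 0xD4 = 0x9A.
P[2]: D(K, 0xE9) = 0xB8; 0xB8 ⊕ 0x7F = 0xC7.
Blocks that differ from the original plaintext: P[1], P[2].

P[1] = 0x9A, P[2] = 0xC7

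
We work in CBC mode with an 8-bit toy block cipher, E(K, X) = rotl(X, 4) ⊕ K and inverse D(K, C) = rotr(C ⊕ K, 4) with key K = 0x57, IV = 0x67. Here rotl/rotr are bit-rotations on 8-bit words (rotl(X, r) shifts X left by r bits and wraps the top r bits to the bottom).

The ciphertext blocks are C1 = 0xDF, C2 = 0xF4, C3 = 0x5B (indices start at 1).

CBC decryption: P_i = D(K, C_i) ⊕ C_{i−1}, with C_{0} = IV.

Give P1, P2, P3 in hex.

P1 = 0xEF, P2 = 0xE5, P3 = 0x34

P1: D(K, 0xDF) = 0x88; 0x88 ⊕ 0x67 = 0xEF.
P2: D(K, 0xF4) = 0x3A; 0x3A ⊕ 0xDF = 0xE5.
P3: D(K, 0x5B) = 0xC0; 0xC0 ⊕ 0xF4 = 0x34.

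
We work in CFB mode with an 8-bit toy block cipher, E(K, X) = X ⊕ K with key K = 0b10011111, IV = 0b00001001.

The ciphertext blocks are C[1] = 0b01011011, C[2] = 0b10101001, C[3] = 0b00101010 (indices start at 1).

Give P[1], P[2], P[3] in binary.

P[1] = 0b11001101, P[2] = 0b01101101, P[3] = 0b00011100

CFB decryption: P_i = C_i ⊕ E(K, C_{i−1}), with C_{0} = IV.
P[1]: E(K, 0b00001001) = 0b10010110; 0b01011011 ⊕ 0b10010110 = 0b11001101.
P[2]: E(K, 0b01011011) = 0b11000100; 0b10101001 ⊕ 0b11000100 = 0b01101101.
P[3]: E(K, 0b10101001) = 0b00110110; 0b00101010 ⊕ 0b00110110 = 0b00011100.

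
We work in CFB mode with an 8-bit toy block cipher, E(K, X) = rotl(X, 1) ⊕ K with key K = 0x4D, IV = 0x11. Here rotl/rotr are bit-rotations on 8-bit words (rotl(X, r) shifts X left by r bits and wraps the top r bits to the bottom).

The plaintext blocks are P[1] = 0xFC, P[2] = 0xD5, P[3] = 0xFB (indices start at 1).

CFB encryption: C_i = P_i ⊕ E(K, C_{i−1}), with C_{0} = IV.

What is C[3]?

C[1]: E(K, 0x11) = 0x6F; 0xFC ⊕ 0x6F = 0x93.
C[2]: E(K, 0x93) = 0x6A; 0xD5 ⊕ 0x6A = 0xBF.
C[3]: E(K, 0xBF) = 0x32; 0xFB ⊕ 0x32 = 0xC9.

C[3] = 0xC9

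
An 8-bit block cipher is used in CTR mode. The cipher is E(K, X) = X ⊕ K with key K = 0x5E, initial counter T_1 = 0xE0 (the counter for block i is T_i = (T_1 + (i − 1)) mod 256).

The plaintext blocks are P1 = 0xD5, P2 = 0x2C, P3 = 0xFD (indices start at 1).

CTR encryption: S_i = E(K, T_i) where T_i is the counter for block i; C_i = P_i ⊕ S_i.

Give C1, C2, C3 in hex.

C1 = 0x6B, C2 = 0x93, C3 = 0x41

C1: T = 0xE0, S = E(K, T) = 0xBE; 0xD5 ⊕ 0xBE = 0x6B.
C2: T = 0xE1, S = E(K, T) = 0xBF; 0x2C ⊕ 0xBF = 0x93.
C3: T = 0xE2, S = E(K, T) = 0xBC; 0xFD ⊕ 0xBC = 0x41.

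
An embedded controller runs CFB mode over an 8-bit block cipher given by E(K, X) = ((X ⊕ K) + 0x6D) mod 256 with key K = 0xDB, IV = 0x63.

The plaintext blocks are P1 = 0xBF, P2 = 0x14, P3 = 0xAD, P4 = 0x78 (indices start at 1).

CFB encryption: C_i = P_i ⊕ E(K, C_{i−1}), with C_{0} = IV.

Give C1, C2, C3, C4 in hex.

C1 = 0x9A, C2 = 0xBA, C3 = 0x63, C4 = 0x5D

C1: E(K, 0x63) = 0x25; 0xBF ⊕ 0x25 = 0x9A.
C2: E(K, 0x9A) = 0xAE; 0x14 ⊕ 0xAE = 0xBA.
C3: E(K, 0xBA) = 0xCE; 0xAD ⊕ 0xCE = 0x63.
C4: E(K, 0x63) = 0x25; 0x78 ⊕ 0x25 = 0x5D.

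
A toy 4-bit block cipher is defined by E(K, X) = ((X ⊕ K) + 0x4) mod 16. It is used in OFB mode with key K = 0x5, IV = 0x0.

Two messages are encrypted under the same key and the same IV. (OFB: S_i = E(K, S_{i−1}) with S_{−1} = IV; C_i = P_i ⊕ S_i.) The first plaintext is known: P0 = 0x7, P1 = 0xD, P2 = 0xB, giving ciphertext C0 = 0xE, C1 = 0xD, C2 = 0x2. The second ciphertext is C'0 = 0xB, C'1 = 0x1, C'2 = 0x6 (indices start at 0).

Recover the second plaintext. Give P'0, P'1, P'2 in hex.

In OFB with a reused IV, both messages share the same keystream S_i, so C_i ⊕ C'_i = P_i ⊕ P'_i and thus P'_i = P_i ⊕ C_i ⊕ C'_i.
P'0: 0x7 ⊕ 0xE ⊕ 0xB = 0x2.
P'1: 0xD ⊕ 0xD ⊕ 0x1 = 0x1.
P'2: 0xB ⊕ 0x2 ⊕ 0x6 = 0xF.

P'0 = 0x2, P'1 = 0x1, P'2 = 0xF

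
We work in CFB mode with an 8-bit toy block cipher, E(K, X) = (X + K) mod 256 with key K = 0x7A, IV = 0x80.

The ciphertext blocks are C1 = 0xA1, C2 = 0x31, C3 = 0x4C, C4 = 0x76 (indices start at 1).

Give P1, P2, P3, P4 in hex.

CFB decryption: P_i = C_i ⊕ E(K, C_{i−1}), with C_{0} = IV.
P1: E(K, 0x80) = 0xFA; 0xA1 ⊕ 0xFA = 0x5B.
P2: E(K, 0xA1) = 0x1B; 0x31 ⊕ 0x1B = 0x2A.
P3: E(K, 0x31) = 0xAB; 0x4C ⊕ 0xAB = 0xE7.
P4: E(K, 0x4C) = 0xC6; 0x76 ⊕ 0xC6 = 0xB0.

P1 = 0x5B, P2 = 0x2A, P3 = 0xE7, P4 = 0xB0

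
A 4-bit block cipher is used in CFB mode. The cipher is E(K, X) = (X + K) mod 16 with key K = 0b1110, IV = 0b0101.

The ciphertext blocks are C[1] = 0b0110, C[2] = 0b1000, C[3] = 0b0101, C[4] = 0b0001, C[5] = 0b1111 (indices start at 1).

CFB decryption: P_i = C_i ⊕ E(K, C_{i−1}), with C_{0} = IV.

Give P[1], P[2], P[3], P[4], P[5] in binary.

P[1]: E(K, 0b0101) = 0b0011; 0b0110 ⊕ 0b0011 = 0b0101.
P[2]: E(K, 0b0110) = 0b0100; 0b1000 ⊕ 0b0100 = 0b1100.
P[3]: E(K, 0b1000) = 0b0110; 0b0101 ⊕ 0b0110 = 0b0011.
P[4]: E(K, 0b0101) = 0b0011; 0b0001 ⊕ 0b0011 = 0b0010.
P[5]: E(K, 0b0001) = 0b1111; 0b1111 ⊕ 0b1111 = 0b0000.

P[1] = 0b0101, P[2] = 0b1100, P[3] = 0b0011, P[4] = 0b0010, P[5] = 0b0000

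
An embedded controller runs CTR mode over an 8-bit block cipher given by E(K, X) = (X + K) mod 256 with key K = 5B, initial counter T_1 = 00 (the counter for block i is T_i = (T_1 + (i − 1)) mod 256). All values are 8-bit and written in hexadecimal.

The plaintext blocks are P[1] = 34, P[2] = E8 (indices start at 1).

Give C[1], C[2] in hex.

C[1] = 6F, C[2] = B4

CTR encryption: S_i = E(K, T_i) where T_i is the counter for block i; C_i = P_i ⊕ S_i.
C[1]: T = 00, S = E(K, T) = 5B; 34 ⊕ 5B = 6F.
C[2]: T = 01, S = E(K, T) = 5C; E8 ⊕ 5C = B4.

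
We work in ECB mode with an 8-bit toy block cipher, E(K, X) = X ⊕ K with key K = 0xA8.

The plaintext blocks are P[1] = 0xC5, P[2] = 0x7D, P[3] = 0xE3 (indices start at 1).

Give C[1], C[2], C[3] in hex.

ECB encryption: C_i = E(K, P_i).
C[1]: E(K, 0xC5) = 0x6D.
C[2]: E(K, 0x7D) = 0xD5.
C[3]: E(K, 0xE3) = 0x4B.

C[1] = 0x6D, C[2] = 0xD5, C[3] = 0x4B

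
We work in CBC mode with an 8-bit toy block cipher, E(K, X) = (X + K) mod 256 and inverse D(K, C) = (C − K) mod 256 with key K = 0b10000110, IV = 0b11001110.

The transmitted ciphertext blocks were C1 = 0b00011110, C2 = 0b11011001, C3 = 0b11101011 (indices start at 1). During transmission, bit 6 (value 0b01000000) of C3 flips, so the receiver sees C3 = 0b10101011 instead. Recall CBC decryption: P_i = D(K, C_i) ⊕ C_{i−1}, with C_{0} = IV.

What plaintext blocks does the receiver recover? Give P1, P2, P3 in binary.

P1 = 0b01010110, P2 = 0b01001101, P3 = 0b11111100

Only C3 changed, to 0b10101011. In CBC, a change in C_i garbles P_i and flips the same bit in P_{i+1}. Decrypting the received ciphertext:
P1: D(K, 0b00011110) = 0b10011000; 0b10011000 ⊕ 0b11001110 = 0b01010110.
P2: D(K, 0b11011001) = 0b01010011; 0b01010011 ⊕ 0b00011110 = 0b01001101.
P3: D(K, 0b10101011) = 0b00100101; 0b00100101 ⊕ 0b11011001 = 0b11111100.
Blocks that differ from the original plaintext: P3.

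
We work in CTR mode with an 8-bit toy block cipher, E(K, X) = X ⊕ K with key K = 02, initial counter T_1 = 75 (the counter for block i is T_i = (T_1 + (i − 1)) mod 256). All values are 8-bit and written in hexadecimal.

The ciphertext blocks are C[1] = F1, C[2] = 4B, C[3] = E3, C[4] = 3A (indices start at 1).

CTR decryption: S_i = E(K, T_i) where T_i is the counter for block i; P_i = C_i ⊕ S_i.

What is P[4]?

P[4]: T = 78, S = E(K, T) = 7A; 3A ⊕ 7A = 40.

P[4] = 40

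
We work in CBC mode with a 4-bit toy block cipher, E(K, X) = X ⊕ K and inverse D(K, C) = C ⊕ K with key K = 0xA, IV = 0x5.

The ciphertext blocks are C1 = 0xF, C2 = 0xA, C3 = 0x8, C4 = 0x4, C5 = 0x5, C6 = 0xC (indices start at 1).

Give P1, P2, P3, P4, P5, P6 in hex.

P1 = 0x0, P2 = 0xF, P3 = 0x8, P4 = 0x6, P5 = 0xB, P6 = 0x3

CBC decryption: P_i = D(K, C_i) ⊕ C_{i−1}, with C_{0} = IV.
P1: D(K, 0xF) = 0x5; 0x5 ⊕ 0x5 = 0x0.
P2: D(K, 0xA) = 0x0; 0x0 ⊕ 0xF = 0xF.
P3: D(K, 0x8) = 0x2; 0x2 ⊕ 0xA = 0x8.
P4: D(K, 0x4) = 0xE; 0xE ⊕ 0x8 = 0x6.
P5: D(K, 0x5) = 0xF; 0xF ⊕ 0x4 = 0xB.
P6: D(K, 0xC) = 0x6; 0x6 ⊕ 0x5 = 0x3.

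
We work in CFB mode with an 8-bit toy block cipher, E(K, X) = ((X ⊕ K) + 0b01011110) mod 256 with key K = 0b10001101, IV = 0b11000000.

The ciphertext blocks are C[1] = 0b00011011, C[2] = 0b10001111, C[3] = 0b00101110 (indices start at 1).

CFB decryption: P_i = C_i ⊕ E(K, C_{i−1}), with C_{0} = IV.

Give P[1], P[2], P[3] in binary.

P[1]: E(K, 0b11000000) = 0b10101011; 0b00011011 ⊕ 0b10101011 = 0b10110000.
P[2]: E(K, 0b00011011) = 0b11110100; 0b10001111 ⊕ 0b11110100 = 0b01111011.
P[3]: E(K, 0b10001111) = 0b01100000; 0b00101110 ⊕ 0b01100000 = 0b01001110.

P[1] = 0b10110000, P[2] = 0b01111011, P[3] = 0b01001110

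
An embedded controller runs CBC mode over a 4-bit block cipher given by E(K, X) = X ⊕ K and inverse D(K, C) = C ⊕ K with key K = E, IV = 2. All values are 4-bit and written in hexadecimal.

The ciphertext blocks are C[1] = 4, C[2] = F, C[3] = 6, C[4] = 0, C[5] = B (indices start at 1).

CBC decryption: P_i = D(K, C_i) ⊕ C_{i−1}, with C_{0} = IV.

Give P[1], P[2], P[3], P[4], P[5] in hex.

P[1] = 8, P[2] = 5, P[3] = 7, P[4] = 8, P[5] = 5

P[1]: D(K, 4) = A; A ⊕ 2 = 8.
P[2]: D(K, F) = 1; 1 ⊕ 4 = 5.
P[3]: D(K, 6) = 8; 8 ⊕ F = 7.
P[4]: D(K, 0) = E; E ⊕ 6 = 8.
P[5]: D(K, B) = 5; 5 ⊕ 0 = 5.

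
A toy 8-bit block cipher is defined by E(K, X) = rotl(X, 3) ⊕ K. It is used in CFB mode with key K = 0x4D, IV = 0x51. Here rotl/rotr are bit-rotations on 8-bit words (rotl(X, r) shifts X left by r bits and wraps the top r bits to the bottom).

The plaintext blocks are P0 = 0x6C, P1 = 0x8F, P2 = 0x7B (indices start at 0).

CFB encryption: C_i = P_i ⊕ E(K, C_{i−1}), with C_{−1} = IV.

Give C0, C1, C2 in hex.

C0: E(K, 0x51) = 0xC7; 0x6C ⊕ 0xC7 = 0xAB.
C1: E(K, 0xAB) = 0x10; 0x8F ⊕ 0x10 = 0x9F.
C2: E(K, 0x9F) = 0xB1; 0x7B ⊕ 0xB1 = 0xCA.

C0 = 0xAB, C1 = 0x9F, C2 = 0xCA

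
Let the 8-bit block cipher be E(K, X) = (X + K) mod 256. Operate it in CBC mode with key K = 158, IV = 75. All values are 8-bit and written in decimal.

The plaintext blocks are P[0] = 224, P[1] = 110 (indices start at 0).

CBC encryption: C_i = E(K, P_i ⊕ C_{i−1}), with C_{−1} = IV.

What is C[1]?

C[1] = 197

C[0]: P[0] ⊕ 75 = 171; E(K, 171) = 73.
C[1]: P[1] ⊕ 73 = 39; E(K, 39) = 197.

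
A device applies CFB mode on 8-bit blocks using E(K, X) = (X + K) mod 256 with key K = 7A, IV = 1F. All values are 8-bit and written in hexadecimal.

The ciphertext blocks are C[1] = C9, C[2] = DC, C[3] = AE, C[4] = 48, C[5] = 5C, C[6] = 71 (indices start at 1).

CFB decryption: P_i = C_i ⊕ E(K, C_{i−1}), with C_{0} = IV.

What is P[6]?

P[6]: E(K, 5C) = D6; 71 ⊕ D6 = A7.

P[6] = A7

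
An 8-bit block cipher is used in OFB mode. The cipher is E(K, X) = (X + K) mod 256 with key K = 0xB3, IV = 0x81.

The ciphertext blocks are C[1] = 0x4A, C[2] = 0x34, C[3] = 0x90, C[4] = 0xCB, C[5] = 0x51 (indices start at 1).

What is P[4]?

OFB decryption: S_i = E(K, S_{i−1}) with S_{0} = IV; P_i = C_i ⊕ S_i.
P[1]: S = E(K, 0x81) = 0x34; 0x4A ⊕ 0x34 = 0x7E.
P[2]: S = E(K, 0x34) = 0xE7; 0x34 ⊕ 0xE7 = 0xD3.
P[3]: S = E(K, 0xE7) = 0x9A; 0x90 ⊕ 0x9A = 0x0A.
P[4]: S = E(K, 0x9A) = 0x4D; 0xCB ⊕ 0x4D = 0x86.

P[4] = 0x86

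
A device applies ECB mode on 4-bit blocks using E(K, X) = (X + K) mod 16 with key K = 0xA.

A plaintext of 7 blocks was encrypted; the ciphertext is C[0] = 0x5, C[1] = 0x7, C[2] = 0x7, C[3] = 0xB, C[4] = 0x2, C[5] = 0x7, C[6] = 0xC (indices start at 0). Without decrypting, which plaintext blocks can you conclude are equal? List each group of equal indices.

P[1] = P[2] = P[5]

ECB encrypts each block independently with the same key, so equal ciphertext blocks imply equal plaintext blocks.
C[1] = C[2] = C[5] = 0x7, so P[1] = P[2] = P[5].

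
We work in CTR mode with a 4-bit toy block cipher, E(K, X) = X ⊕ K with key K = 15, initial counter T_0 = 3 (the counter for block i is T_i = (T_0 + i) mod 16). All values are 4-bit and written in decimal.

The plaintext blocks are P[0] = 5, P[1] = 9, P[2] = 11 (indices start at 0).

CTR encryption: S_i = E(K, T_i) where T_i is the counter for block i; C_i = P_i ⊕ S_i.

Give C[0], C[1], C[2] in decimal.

C[0]: T = 3, S = E(K, T) = 12; 5 ⊕ 12 = 9.
C[1]: T = 4, S = E(K, T) = 11; 9 ⊕ 11 = 2.
C[2]: T = 5, S = E(K, T) = 10; 11 ⊕ 10 = 1.

C[0] = 9, C[1] = 2, C[2] = 1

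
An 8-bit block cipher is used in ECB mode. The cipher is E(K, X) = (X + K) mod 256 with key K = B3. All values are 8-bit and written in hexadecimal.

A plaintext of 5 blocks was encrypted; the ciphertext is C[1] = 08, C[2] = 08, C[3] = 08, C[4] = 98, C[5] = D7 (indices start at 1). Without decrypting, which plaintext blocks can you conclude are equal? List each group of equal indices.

P[1] = P[2] = P[3]

ECB encrypts each block independently with the same key, so equal ciphertext blocks imply equal plaintext blocks.
C[1] = C[2] = C[3] = 08, so P[1] = P[2] = P[3].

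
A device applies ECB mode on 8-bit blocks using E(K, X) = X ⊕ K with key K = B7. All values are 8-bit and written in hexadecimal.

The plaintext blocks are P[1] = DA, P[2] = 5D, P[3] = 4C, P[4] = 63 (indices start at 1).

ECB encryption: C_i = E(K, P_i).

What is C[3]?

C[3]: E(K, 4C) = FB.

C[3] = FB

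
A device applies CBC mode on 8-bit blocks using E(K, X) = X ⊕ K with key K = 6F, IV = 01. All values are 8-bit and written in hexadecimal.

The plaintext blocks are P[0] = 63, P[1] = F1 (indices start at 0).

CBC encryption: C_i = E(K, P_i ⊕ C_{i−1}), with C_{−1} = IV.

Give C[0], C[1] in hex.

C[0]: P[0] ⊕ 01 = 62; E(K, 62) = 0D.
C[1]: P[1] ⊕ 0D = FC; E(K, FC) = 93.

C[0] = 0D, C[1] = 93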